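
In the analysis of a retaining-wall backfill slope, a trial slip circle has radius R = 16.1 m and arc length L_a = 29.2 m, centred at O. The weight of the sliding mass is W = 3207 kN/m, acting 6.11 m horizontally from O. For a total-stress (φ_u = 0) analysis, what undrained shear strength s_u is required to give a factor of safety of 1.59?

s_u = 66.3 kPa

FS = s_u·L_a·R / (W·d), so s_u = FS·W·d / (L_a·R).
s_u = 1.59·3207·6.11 / (29.20·16.1) = 31155.7 / 470.12 = 66.27 kPa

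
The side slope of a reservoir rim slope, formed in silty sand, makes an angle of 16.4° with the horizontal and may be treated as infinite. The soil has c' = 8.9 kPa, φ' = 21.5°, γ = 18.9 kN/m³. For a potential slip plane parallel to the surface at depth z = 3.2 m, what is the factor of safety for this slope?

For an infinite slope with a slip plane parallel to the surface (no pore pressure): FS = [c' + γz cos²β tanφ'] / [γz sinβ cosβ].
γz = 18.9·3.2 = 60.48 kN/m²
Numerator = 8.9 + 60.48·cos²16.4°·tan21.5° = 8.9 + 60.48·0.9203·0.3939 = 30.825 kPa
Denominator = 60.48·sin16.4°·cos16.4° = 60.48·0.2823·0.9593 = 16.381 kPa
FS = 30.825 / 16.381 = 1.882

FS = 1.88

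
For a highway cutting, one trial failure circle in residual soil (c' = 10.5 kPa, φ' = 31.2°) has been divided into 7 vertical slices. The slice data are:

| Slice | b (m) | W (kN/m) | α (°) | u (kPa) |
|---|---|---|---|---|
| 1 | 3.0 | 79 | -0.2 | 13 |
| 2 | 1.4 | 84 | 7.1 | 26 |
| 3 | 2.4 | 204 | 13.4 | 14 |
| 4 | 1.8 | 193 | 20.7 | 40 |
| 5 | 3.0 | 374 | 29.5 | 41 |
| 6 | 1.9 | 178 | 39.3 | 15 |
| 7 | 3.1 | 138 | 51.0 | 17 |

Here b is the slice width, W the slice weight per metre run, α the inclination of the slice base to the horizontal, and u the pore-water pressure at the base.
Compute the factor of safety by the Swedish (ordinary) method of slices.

Ordinary method of slices: FS = Σ[c'·Δl_i + (W_i cosα_i − u_i·Δl_i)·tanφ'] / Σ W_i sinα_i, with Δl_i = b_i / cosα_i.
Slice 1: Δl = 3.0/cos(-0.2°) = 3.000 m; N'_1 = 79·cos(-0.2°) − 13·3.000 = 40.0; c'Δl = 31.50; W sinα = -0.3
Slice 2: Δl = 1.4/cos7.1° = 1.411 m; N'_2 = 84·cos7.1° − 26·1.411 = 46.7; c'Δl = 14.81; W sinα = 10.4
Slice 3: Δl = 2.4/cos13.4° = 2.467 m; N'_3 = 204·cos13.4° − 14·2.467 = 163.9; c'Δl = 25.91; W sinα = 47.3
Slice 4: Δl = 1.8/cos20.7° = 1.924 m; N'_4 = 193·cos20.7° − 40·1.924 = 103.6; c'Δl = 20.20; W sinα = 68.2
Slice 5: Δl = 3.0/cos29.5° = 3.447 m; N'_5 = 374·cos29.5° − 41·3.447 = 184.2; c'Δl = 36.19; W sinα = 184.2
Slice 6: Δl = 1.9/cos39.3° = 2.455 m; N'_6 = 178·cos39.3° − 15·2.455 = 100.9; c'Δl = 25.78; W sinα = 112.7
Slice 7: Δl = 3.1/cos51.0° = 4.926 m; N'_7 = 138·cos51.0° − 17·4.926 = 3.1; c'Δl = 51.72; W sinα = 107.2
Σc'Δl = 206.1 kN/m; ΣN' = 642.4 kN/m; ΣW sinα = 529.8 kN/m
Resisting = 206.1 + 642.4·tan31.2° = 206.1 + 389.0 = 595.1 kN/m
FS = 595.1 / 529.8 = 1.123

FS = 1.12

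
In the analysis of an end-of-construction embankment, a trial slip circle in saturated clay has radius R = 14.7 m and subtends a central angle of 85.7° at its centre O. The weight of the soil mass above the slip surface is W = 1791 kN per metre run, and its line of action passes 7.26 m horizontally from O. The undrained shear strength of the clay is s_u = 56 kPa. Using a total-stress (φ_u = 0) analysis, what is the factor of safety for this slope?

FS = 1.39

Taking moments about the centre O, the resisting moment is provided by the undrained shear strength acting along the arc:
Arc length L_a = R·θ = 14.7·(85.7°·π/180) = 14.7·1.4957 = 21.99 m
M_R = s_u·L_a·R = 56·21.99·14.7 = 18100.1 kN·m/m
M_D = W·d = 1791·7.26 = 13002.7 kN·m/m
FS = M_R / M_D = 18100.1 / 13002.7 = 1.392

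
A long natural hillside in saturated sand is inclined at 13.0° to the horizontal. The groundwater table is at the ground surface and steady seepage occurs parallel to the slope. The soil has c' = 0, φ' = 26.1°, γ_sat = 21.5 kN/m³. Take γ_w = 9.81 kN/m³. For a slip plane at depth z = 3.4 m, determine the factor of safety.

FS = 1.15

With seepage parallel to the slope and the water table at the surface, the effective normal stress on the slip plane uses the buoyant unit weight γ' = γ_sat − γ_w while the driving shear stress uses γ_sat:
FS = [c' + γ' z cos²β tanφ'] / [γ_sat z sinβ cosβ]
(For c' = 0 this reduces to FS = (γ'/γ_sat)·tanφ'/tanβ.)
γ' = 21.5 − 9.81 = 11.69 kN/m³
Numerator = 0.0 + 11.69·3.4·cos²13.0°·tan26.1° = 0.0 + 11.69·3.4·0.9494·0.4899 = 18.486 kPa
Denominator = 21.5·3.4·sin13.0°·cos13.0° = 21.5·3.4·0.2250·0.9744 = 16.022 kPa
FS = 18.486 / 16.022 = 1.154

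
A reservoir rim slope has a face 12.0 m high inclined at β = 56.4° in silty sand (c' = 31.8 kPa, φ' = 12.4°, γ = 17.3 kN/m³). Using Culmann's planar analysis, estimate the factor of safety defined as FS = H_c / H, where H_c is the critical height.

FS = 1.78

H_c = (4c'/γ) · sinβ cosφ' / [1 − cos(β − φ')]
    = (4·31.8/17.3) · sin56.4°·cos12.4° / [1 − cos44.0°]
    = 7.353 · 0.8135 / 0.2807 = 21.31 m
FS = H_c / H = 21.31 / 12.0 = 1.776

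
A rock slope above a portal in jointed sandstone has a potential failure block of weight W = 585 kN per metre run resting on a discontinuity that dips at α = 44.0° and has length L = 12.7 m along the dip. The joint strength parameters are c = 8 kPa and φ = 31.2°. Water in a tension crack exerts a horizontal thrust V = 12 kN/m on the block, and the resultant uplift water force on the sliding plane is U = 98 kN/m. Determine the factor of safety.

FS = 0.70

Resolving the block weight along and normal to the plane and applying the Mohr–Coulomb strength on the joint:
N' = W cosα − U − V sinα = 585·cos44.0° − 98 − 12·sin44.0° = 314.5 kN/m
Driving force T = W sinα + V cosα = 585·sin44.0° + 12·cos44.0° = 415.0 kN/m
Resisting force R = c·L + N'·tanφ = 8·12.7 + 314.5·tan31.2° = 101.6 + 190.5 = 292.1 kN/m
FS = R / T = 292.1 / 415.0 = 0.704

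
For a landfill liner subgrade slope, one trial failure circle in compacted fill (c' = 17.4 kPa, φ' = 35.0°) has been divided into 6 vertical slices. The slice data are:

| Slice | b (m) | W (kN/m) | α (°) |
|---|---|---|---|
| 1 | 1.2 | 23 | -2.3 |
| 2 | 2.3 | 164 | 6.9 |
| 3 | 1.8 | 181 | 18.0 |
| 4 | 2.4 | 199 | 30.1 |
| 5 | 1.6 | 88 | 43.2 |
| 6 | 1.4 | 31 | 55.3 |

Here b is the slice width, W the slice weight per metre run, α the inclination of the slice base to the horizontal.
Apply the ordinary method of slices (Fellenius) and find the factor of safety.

FS = 2.50

Ordinary method of slices: FS = Σ[c'·Δl_i + (W_i cosα_i)·tanφ'] / Σ W_i sinα_i, with Δl_i = b_i / cosα_i.
Slice 1: Δl = 1.2/cos(-2.3°) = 1.201 m; N'_1 = 23·cos(-2.3°) = 23.0; c'Δl = 20.90; W sinα = -0.9
Slice 2: Δl = 2.3/cos6.9° = 2.317 m; N'_2 = 164·cos6.9° = 162.8; c'Δl = 40.31; W sinα = 19.7
Slice 3: Δl = 1.8/cos18.0° = 1.893 m; N'_3 = 181·cos18.0° = 172.1; c'Δl = 32.93; W sinα = 55.9
Slice 4: Δl = 2.4/cos30.1° = 2.774 m; N'_4 = 199·cos30.1° = 172.2; c'Δl = 48.27; W sinα = 99.8
Slice 5: Δl = 1.6/cos43.2° = 2.195 m; N'_5 = 88·cos43.2° = 64.1; c'Δl = 38.19; W sinα = 60.2
Slice 6: Δl = 1.4/cos55.3° = 2.459 m; N'_6 = 31·cos55.3° = 17.6; c'Δl = 42.79; W sinα = 25.5
Σc'Δl = 223.4 kN/m; ΣN' = 611.9 kN/m; ΣW sinα = 260.2 kN/m
Resisting = 223.4 + 611.9·tan35.0° = 223.4 + 428.5 = 651.8 kN/m
FS = 651.8 / 260.2 = 2.505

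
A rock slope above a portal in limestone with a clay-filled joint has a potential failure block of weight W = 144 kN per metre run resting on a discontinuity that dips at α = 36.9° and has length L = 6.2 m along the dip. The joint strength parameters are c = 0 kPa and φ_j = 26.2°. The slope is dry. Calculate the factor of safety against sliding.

Resolving the block weight along and normal to the plane and applying the Mohr–Coulomb strength on the joint:
N' = W cosα = 144·cos36.9° = 115.2 kN/m
Driving force T = W sinα = 144·sin36.9° = 86.5 kN/m
Resisting force R = c·L + N'·tanφ_j = 0·6.2 + 115.2·tan26.2° = 0.0 + 56.7 = 56.7 kN/m
FS = R / T = 56.7 / 86.5 = 0.655

FS = 0.66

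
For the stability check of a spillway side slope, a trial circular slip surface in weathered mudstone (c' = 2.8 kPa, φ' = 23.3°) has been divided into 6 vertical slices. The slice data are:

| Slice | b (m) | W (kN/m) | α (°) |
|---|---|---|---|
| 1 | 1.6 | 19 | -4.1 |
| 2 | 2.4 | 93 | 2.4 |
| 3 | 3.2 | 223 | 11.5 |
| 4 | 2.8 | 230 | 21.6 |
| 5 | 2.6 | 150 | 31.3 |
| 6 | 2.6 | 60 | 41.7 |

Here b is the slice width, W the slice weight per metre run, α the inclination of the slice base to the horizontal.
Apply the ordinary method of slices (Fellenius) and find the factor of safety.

FS = 1.43

Ordinary method of slices: FS = Σ[c'·Δl_i + (W_i cosα_i)·tanφ'] / Σ W_i sinα_i, with Δl_i = b_i / cosα_i.
Slice 1: Δl = 1.6/cos(-4.1°) = 1.604 m; N'_1 = 19·cos(-4.1°) = 19.0; c'Δl = 4.49; W sinα = -1.4
Slice 2: Δl = 2.4/cos2.4° = 2.402 m; N'_2 = 93·cos2.4° = 92.9; c'Δl = 6.73; W sinα = 3.9
Slice 3: Δl = 3.2/cos11.5° = 3.266 m; N'_3 = 223·cos11.5° = 218.5; c'Δl = 9.14; W sinα = 44.5
Slice 4: Δl = 2.8/cos21.6° = 3.011 m; N'_4 = 230·cos21.6° = 213.8; c'Δl = 8.43; W sinα = 84.7
Slice 5: Δl = 2.6/cos31.3° = 3.043 m; N'_5 = 150·cos31.3° = 128.2; c'Δl = 8.52; W sinα = 77.9
Slice 6: Δl = 2.6/cos41.7° = 3.482 m; N'_6 = 60·cos41.7° = 44.8; c'Δl = 9.75; W sinα = 39.9
Σc'Δl = 47.1 kN/m; ΣN' = 717.2 kN/m; ΣW sinα = 249.5 kN/m
Resisting = 47.1 + 717.2·tan23.3° = 47.1 + 308.9 = 355.9 kN/m
FS = 355.9 / 249.5 = 1.427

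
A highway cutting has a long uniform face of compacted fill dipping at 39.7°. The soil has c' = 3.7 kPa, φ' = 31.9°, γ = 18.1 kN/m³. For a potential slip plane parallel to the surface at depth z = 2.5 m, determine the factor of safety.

For an infinite slope with a slip plane parallel to the surface (no pore pressure): FS = [c' + γz cos²β tanφ'] / [γz sinβ cosβ].
γz = 18.1·2.5 = 45.25 kN/m²
Numerator = 3.7 + 45.25·cos²39.7°·tan31.9° = 3.7 + 45.25·0.5920·0.6224 = 20.373 kPa
Denominator = 45.25·sin39.7°·cos39.7° = 45.25·0.6388·0.7694 = 22.239 kPa
FS = 20.373 / 22.239 = 0.916

FS = 0.92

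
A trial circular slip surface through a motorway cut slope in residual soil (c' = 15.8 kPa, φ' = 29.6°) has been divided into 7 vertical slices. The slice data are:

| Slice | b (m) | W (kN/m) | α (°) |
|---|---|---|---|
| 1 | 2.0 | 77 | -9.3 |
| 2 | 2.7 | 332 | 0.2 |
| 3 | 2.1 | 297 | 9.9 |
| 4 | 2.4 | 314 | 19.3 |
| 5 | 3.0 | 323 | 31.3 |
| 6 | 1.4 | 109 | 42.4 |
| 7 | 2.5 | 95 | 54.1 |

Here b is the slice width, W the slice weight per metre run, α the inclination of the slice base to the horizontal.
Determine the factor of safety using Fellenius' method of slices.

FS = 2.39

Ordinary method of slices: FS = Σ[c'·Δl_i + (W_i cosα_i)·tanφ'] / Σ W_i sinα_i, with Δl_i = b_i / cosα_i.
Slice 1: Δl = 2.0/cos(-9.3°) = 2.027 m; N'_1 = 77·cos(-9.3°) = 76.0; c'Δl = 32.02; W sinα = -12.4
Slice 2: Δl = 2.7/cos0.2° = 2.700 m; N'_2 = 332·cos0.2° = 332.0; c'Δl = 42.66; W sinα = 1.2
Slice 3: Δl = 2.1/cos9.9° = 2.132 m; N'_3 = 297·cos9.9° = 292.6; c'Δl = 33.68; W sinα = 51.1
Slice 4: Δl = 2.4/cos19.3° = 2.543 m; N'_4 = 314·cos19.3° = 296.4; c'Δl = 40.18; W sinα = 103.8
Slice 5: Δl = 3.0/cos31.3° = 3.511 m; N'_5 = 323·cos31.3° = 276.0; c'Δl = 55.47; W sinα = 167.8
Slice 6: Δl = 1.4/cos42.4° = 1.896 m; N'_6 = 109·cos42.4° = 80.5; c'Δl = 29.95; W sinα = 73.5
Slice 7: Δl = 2.5/cos54.1° = 4.264 m; N'_7 = 95·cos54.1° = 55.7; c'Δl = 67.36; W sinα = 77.0
Σc'Δl = 301.3 kN/m; ΣN' = 1409.1 kN/m; ΣW sinα = 461.8 kN/m
Resisting = 301.3 + 1409.1·tan29.6° = 301.3 + 800.5 = 1101.8 kN/m
FS = 1101.8 / 461.8 = 2.386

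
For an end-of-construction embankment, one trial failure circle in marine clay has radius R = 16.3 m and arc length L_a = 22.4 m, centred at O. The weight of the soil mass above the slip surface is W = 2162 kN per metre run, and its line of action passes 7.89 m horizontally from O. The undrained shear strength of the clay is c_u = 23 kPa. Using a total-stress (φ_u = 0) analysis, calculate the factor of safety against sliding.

Taking moments about the centre O, the resisting moment is provided by the undrained shear strength acting along the arc:
M_R = c_u·L_a·R = 23·22.40·16.3 = 8397.8 kN·m/m
M_D = W·d = 2162·7.89 = 17058.2 kN·m/m
FS = M_R / M_D = 8397.8 / 17058.2 = 0.492

FS = 0.49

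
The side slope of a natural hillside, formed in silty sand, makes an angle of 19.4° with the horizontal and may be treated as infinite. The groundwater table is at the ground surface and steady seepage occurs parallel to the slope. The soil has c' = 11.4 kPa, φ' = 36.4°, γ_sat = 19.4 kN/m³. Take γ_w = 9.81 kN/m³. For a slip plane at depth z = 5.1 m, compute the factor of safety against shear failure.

FS = 1.40

With seepage parallel to the slope and the water table at the surface, the effective normal stress on the slip plane uses the buoyant unit weight γ' = γ_sat − γ_w while the driving shear stress uses γ_sat:
FS = [c' + γ' z cos²β tanφ'] / [γ_sat z sinβ cosβ]
γ' = 19.4 − 9.81 = 9.59 kN/m³
Numerator = 11.4 + 9.59·5.1·cos²19.4°·tan36.4° = 11.4 + 9.59·5.1·0.8897·0.7373 = 43.480 kPa
Denominator = 19.4·5.1·sin19.4°·cos19.4° = 19.4·5.1·0.3322·0.9432 = 30.998 kPa
FS = 43.480 / 30.998 = 1.403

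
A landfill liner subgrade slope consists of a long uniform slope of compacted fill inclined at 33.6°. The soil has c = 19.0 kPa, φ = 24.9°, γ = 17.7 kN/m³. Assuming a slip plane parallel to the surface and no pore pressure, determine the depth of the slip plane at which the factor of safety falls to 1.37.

Setting FS = 1.37 in FS = [c + γz cos²β tanφ] / [γz sinβ cosβ] and solving for z:
z = c / [γ cosβ (FS·sinβ − cosβ·tanφ)]
  = 19.0 / [17.7·cos33.6°·(1.37·sin33.6° − cos33.6°·tan24.9°)]
  = 19.0 / [17.7·0.8329·(1.37·0.5534 − 0.8329·0.4642)]
  = 19.0 / 5.4772 = 3.469 m

z = 3.47 m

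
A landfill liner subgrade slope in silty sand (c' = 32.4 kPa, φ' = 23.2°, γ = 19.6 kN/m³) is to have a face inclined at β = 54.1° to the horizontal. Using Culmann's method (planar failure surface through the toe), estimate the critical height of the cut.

Culmann's analysis gives the critical failure plane at α_cr = (β + φ')/2 = (54.1 + 23.2)/2 = 38.6°, and the critical height
H_c = (4c'/γ) · sinβ cosφ' / [1 − cos(β − φ')]
    = (4·32.4/19.6) · sin54.1°·cos23.2° / [1 − cos(30.9°)]
    = 6.612 · 0.8100·0.9191 / [1 − 0.8581]
    = 6.612 · 0.7445 / 0.1419
    = 34.69 m

H_c = 34.69 m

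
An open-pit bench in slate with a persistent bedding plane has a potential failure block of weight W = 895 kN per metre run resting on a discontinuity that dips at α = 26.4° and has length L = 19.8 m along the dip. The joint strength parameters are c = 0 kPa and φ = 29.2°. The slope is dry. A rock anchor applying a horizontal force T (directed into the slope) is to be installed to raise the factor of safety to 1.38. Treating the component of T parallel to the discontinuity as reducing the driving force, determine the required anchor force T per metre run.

Resolving forces along and normal to the sliding plane, with the horizontal anchor force T adding T·sinα to the effective normal force and T·cosα acting up the plane against the driving force:
FS = [cL + (W cosα + T sinα) tanφ] / [W sinα − T cosα]
Without the anchor: N' = 801.7 kN/m, driving T_d = 397.9 kN/m, resisting R = 0·19.8 + 801.7·tan29.2° = 448.0 kN/m, FS = 1.13.
Setting FS = 1.38 and solving for T:
1.38·(397.9 − T cos26.4°) = 448.0 + T sin26.4°·tan29.2°
T·(sin26.4°·tan29.2° + 1.38·cos26.4°) = 1.38·397.9 − 448.0
T·(0.4446·0.5589 + 1.38·0.8957) = 549.2 − 448.0 = 101.1
T·1.4846 = 101.1
T = 68.1 kN/m

T = 68 kN/m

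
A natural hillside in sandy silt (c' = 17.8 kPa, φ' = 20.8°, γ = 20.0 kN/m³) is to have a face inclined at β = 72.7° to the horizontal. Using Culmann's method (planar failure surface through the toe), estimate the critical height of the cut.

H_c = 8.30 m

Culmann's analysis gives the critical failure plane at α_cr = (β + φ')/2 = (72.7 + 20.8)/2 = 46.8°, and the critical height
H_c = (4c'/γ) · sinβ cosφ' / [1 − cos(β − φ')]
    = (4·17.8/20.0) · sin72.7°·cos20.8° / [1 − cos(51.9°)]
    = 3.560 · 0.9548·0.9348 / [1 − 0.6170]
    = 3.560 · 0.8925 / 0.3830
    = 8.30 m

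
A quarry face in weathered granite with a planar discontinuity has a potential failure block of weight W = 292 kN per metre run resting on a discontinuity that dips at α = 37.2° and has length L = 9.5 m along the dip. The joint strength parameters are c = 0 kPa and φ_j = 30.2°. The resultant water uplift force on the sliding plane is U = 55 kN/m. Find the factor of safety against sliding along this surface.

FS = 0.59

Resolving the block weight along and normal to the plane and applying the Mohr–Coulomb strength on the joint:
N' = W cosα − U = 292·cos37.2° − 55 = 177.6 kN/m
Driving force T = W sinα = 292·sin37.2° = 176.5 kN/m
Resisting force R = c·L + N'·tanφ_j = 0·9.5 + 177.6·tan30.2° = 0.0 + 103.4 = 103.4 kN/m
FS = R / T = 103.4 / 176.5 = 0.585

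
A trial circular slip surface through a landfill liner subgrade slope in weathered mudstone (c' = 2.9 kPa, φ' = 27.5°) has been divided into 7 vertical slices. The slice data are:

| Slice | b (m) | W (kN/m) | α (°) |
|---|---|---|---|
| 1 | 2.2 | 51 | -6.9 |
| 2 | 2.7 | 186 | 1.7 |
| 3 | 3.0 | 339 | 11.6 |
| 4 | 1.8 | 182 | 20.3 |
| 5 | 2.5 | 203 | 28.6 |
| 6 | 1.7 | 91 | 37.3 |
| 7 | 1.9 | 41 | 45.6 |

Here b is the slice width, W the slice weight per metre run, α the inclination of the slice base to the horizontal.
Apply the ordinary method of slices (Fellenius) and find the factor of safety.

FS = 1.86

Ordinary method of slices: FS = Σ[c'·Δl_i + (W_i cosα_i)·tanφ'] / Σ W_i sinα_i, with Δl_i = b_i / cosα_i.
Slice 1: Δl = 2.2/cos(-6.9°) = 2.216 m; N'_1 = 51·cos(-6.9°) = 50.6; c'Δl = 6.43; W sinα = -6.1
Slice 2: Δl = 2.7/cos1.7° = 2.701 m; N'_2 = 186·cos1.7° = 185.9; c'Δl = 7.83; W sinα = 5.5
Slice 3: Δl = 3.0/cos11.6° = 3.063 m; N'_3 = 339·cos11.6° = 332.1; c'Δl = 8.88; W sinα = 68.2
Slice 4: Δl = 1.8/cos20.3° = 1.919 m; N'_4 = 182·cos20.3° = 170.7; c'Δl = 5.57; W sinα = 63.1
Slice 5: Δl = 2.5/cos28.6° = 2.847 m; N'_5 = 203·cos28.6° = 178.2; c'Δl = 8.26; W sinα = 97.2
Slice 6: Δl = 1.7/cos37.3° = 2.137 m; N'_6 = 91·cos37.3° = 72.4; c'Δl = 6.20; W sinα = 55.1
Slice 7: Δl = 1.9/cos45.6° = 2.716 m; N'_7 = 41·cos45.6° = 28.7; c'Δl = 7.88; W sinα = 29.3
Σc'Δl = 51.0 kN/m; ΣN' = 1018.6 kN/m; ΣW sinα = 312.3 kN/m
Resisting = 51.0 + 1018.6·tan27.5° = 51.0 + 530.3 = 581.3 kN/m
FS = 581.3 / 312.3 = 1.861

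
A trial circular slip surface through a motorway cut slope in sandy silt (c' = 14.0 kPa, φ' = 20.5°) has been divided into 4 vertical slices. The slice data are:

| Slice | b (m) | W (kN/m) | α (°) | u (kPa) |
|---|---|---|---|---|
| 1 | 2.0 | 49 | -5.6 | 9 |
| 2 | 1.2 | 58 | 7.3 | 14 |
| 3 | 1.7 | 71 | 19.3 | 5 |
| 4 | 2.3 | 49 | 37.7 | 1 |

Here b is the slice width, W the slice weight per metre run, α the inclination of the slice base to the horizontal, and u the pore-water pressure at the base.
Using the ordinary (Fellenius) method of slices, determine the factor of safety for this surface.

FS = 3.08

Ordinary method of slices: FS = Σ[c'·Δl_i + (W_i cosα_i − u_i·Δl_i)·tanφ'] / Σ W_i sinα_i, with Δl_i = b_i / cosα_i.
Slice 1: Δl = 2.0/cos(-5.6°) = 2.010 m; N'_1 = 49·cos(-5.6°) − 9·2.010 = 30.7; c'Δl = 28.13; W sinα = -4.8
Slice 2: Δl = 1.2/cos7.3° = 1.210 m; N'_2 = 58·cos7.3° − 14·1.210 = 40.6; c'Δl = 16.94; W sinα = 7.4
Slice 3: Δl = 1.7/cos19.3° = 1.801 m; N'_3 = 71·cos19.3° − 5·1.801 = 58.0; c'Δl = 25.22; W sinα = 23.5
Slice 4: Δl = 2.3/cos37.7° = 2.907 m; N'_4 = 49·cos37.7° − 1·2.907 = 35.9; c'Δl = 40.70; W sinα = 30.0
Σc'Δl = 111.0 kN/m; ΣN' = 165.1 kN/m; ΣW sinα = 56.0 kN/m
Resisting = 111.0 + 165.1·tan20.5° = 111.0 + 61.7 = 172.7 kN/m
FS = 172.7 / 56.0 = 3.083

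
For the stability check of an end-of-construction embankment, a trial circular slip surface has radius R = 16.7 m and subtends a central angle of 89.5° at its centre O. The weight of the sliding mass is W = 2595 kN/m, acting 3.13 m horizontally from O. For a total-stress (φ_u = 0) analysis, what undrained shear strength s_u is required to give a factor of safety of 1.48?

FS = s_u·L_a·R / (W·d), so s_u = FS·W·d / (L_a·R).
Arc length L_a = R·θ = 16.7·(89.5°·π/180) = 16.7·1.5621 = 26.09 m
s_u = 1.48·2595·3.13 / (26.09·16.7) = 12021.1 / 435.65 = 27.59 kPa

s_u = 27.6 kPa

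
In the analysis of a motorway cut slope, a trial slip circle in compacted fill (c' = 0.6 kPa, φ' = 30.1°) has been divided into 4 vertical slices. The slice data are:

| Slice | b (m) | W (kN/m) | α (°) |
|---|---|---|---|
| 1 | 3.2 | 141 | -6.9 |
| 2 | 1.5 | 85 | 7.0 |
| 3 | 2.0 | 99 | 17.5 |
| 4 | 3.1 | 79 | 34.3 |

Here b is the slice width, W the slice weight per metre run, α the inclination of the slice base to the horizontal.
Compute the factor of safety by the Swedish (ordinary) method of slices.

FS = 3.38

Ordinary method of slices: FS = Σ[c'·Δl_i + (W_i cosα_i)·tanφ'] / Σ W_i sinα_i, with Δl_i = b_i / cosα_i.
Slice 1: Δl = 3.2/cos(-6.9°) = 3.223 m; N'_1 = 141·cos(-6.9°) = 140.0; c'Δl = 1.93; W sinα = -16.9
Slice 2: Δl = 1.5/cos7.0° = 1.511 m; N'_2 = 85·cos7.0° = 84.4; c'Δl = 0.91; W sinα = 10.4
Slice 3: Δl = 2.0/cos17.5° = 2.097 m; N'_3 = 99·cos17.5° = 94.4; c'Δl = 1.26; W sinα = 29.8
Slice 4: Δl = 3.1/cos34.3° = 3.753 m; N'_4 = 79·cos34.3° = 65.3; c'Δl = 2.25; W sinα = 44.5
Σc'Δl = 6.4 kN/m; ΣN' = 384.0 kN/m; ΣW sinα = 67.7 kN/m
Resisting = 6.4 + 384.0·tan30.1° = 6.4 + 222.6 = 229.0 kN/m
FS = 229.0 / 67.7 = 3.382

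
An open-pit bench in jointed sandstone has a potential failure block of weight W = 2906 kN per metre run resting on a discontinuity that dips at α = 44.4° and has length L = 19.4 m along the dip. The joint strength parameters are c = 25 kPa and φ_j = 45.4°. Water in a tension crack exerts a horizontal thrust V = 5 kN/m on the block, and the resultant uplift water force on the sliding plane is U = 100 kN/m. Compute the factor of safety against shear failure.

Resolving the block weight along and normal to the plane and applying the Mohr–Coulomb strength on the joint:
N' = W cosα − U − V sinα = 2906·cos44.4° − 100 − 5·sin44.4° = 1972.8 kN/m
Driving force T = W sinα + V cosα = 2906·sin44.4° + 5·cos44.4° = 2036.8 kN/m
Resisting force R = c·L + N'·tanφ_j = 25·19.4 + 1972.8·tan45.4° = 485.0 + 2000.5 = 2485.5 kN/m
FS = R / T = 2485.5 / 2036.8 = 1.220

FS = 1.22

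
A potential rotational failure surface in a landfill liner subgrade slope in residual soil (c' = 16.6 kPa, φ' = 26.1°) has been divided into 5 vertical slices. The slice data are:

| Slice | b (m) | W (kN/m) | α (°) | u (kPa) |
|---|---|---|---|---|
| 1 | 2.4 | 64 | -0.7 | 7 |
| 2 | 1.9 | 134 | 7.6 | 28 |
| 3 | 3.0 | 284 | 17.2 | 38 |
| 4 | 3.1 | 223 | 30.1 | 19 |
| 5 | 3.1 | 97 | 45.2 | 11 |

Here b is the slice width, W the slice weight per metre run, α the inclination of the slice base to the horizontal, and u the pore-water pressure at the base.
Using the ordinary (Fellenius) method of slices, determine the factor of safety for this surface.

Ordinary method of slices: FS = Σ[c'·Δl_i + (W_i cosα_i − u_i·Δl_i)·tanφ'] / Σ W_i sinα_i, with Δl_i = b_i / cosα_i.
Slice 1: Δl = 2.4/cos(-0.7°) = 2.400 m; N'_1 = 64·cos(-0.7°) − 7·2.400 = 47.2; c'Δl = 39.84; W sinα = -0.8
Slice 2: Δl = 1.9/cos7.6° = 1.917 m; N'_2 = 134·cos7.6° − 28·1.917 = 79.2; c'Δl = 31.82; W sinα = 17.7
Slice 3: Δl = 3.0/cos17.2° = 3.140 m; N'_3 = 284·cos17.2° − 38·3.140 = 152.0; c'Δl = 52.13; W sinα = 84.0
Slice 4: Δl = 3.1/cos30.1° = 3.583 m; N'_4 = 223·cos30.1° − 19·3.583 = 124.8; c'Δl = 59.48; W sinα = 111.8
Slice 5: Δl = 3.1/cos45.2° = 4.399 m; N'_5 = 97·cos45.2° − 11·4.399 = 20.0; c'Δl = 73.03; W sinα = 68.8
Σc'Δl = 256.3 kN/m; ΣN' = 423.1 kN/m; ΣW sinα = 281.6 kN/m
Resisting = 256.3 + 423.1·tan26.1° = 256.3 + 207.3 = 463.6 kN/m
FS = 463.6 / 281.6 = 1.646

FS = 1.65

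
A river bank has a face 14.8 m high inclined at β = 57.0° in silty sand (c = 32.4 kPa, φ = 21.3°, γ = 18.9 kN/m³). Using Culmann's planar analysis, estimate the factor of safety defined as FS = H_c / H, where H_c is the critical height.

H_c = (4c/γ) · sinβ cosφ / [1 − cos(β − φ)]
    = (4·32.4/18.9) · sin57.0°·cos21.3° / [1 − cos35.7°]
    = 6.857 · 0.7814 / 0.1879 = 28.51 m
FS = H_c / H = 28.51 / 14.8 = 1.927

FS = 1.93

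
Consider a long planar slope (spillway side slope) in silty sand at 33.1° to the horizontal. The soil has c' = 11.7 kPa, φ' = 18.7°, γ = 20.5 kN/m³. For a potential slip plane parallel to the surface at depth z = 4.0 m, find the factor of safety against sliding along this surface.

FS = 0.83

For an infinite slope with a slip plane parallel to the surface (no pore pressure): FS = [c' + γz cos²β tanφ'] / [γz sinβ cosβ].
γz = 20.5·4.0 = 82.00 kN/m²
Numerator = 11.7 + 82.00·cos²33.1°·tan18.7° = 11.7 + 82.00·0.7018·0.3385 = 31.178 kPa
Denominator = 82.00·sin33.1°·cos33.1° = 82.00·0.5461·0.8377 = 37.513 kPa
FS = 31.178 / 37.513 = 0.831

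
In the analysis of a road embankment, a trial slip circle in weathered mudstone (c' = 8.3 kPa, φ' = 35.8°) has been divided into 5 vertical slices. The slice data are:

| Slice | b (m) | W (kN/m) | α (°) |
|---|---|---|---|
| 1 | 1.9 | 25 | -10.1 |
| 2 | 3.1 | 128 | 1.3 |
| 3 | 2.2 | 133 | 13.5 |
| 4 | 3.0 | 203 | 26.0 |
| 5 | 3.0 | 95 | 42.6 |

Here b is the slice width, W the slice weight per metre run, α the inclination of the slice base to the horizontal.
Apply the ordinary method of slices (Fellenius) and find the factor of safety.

Ordinary method of slices: FS = Σ[c'·Δl_i + (W_i cosα_i)·tanφ'] / Σ W_i sinα_i, with Δl_i = b_i / cosα_i.
Slice 1: Δl = 1.9/cos(-10.1°) = 1.930 m; N'_1 = 25·cos(-10.1°) = 24.6; c'Δl = 16.02; W sinα = -4.4
Slice 2: Δl = 3.1/cos1.3° = 3.101 m; N'_2 = 128·cos1.3° = 128.0; c'Δl = 25.74; W sinα = 2.9
Slice 3: Δl = 2.2/cos13.5° = 2.263 m; N'_3 = 133·cos13.5° = 129.3; c'Δl = 18.78; W sinα = 31.0
Slice 4: Δl = 3.0/cos26.0° = 3.338 m; N'_4 = 203·cos26.0° = 182.5; c'Δl = 27.70; W sinα = 89.0
Slice 5: Δl = 3.0/cos42.6° = 4.076 m; N'_5 = 95·cos42.6° = 69.9; c'Δl = 33.83; W sinα = 64.3
Σc'Δl = 122.1 kN/m; ΣN' = 534.3 kN/m; ΣW sinα = 182.9 kN/m
Resisting = 122.1 + 534.3·tan35.8° = 122.1 + 385.3 = 507.4 kN/m
FS = 507.4 / 182.9 = 2.775

FS = 2.77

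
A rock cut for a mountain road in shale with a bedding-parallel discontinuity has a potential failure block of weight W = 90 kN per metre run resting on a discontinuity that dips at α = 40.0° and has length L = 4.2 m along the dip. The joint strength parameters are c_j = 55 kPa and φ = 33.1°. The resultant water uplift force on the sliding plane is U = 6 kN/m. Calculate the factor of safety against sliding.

FS = 4.70

Resolving the block weight along and normal to the plane and applying the Mohr–Coulomb strength on the joint:
N' = W cosα − U = 90·cos40.0° − 6 = 62.9 kN/m
Driving force T = W sinα = 90·sin40.0° = 57.9 kN/m
Resisting force R = c_j·L + N'·tanφ = 55·4.2 + 62.9·tan33.1° = 231.0 + 41.0 = 272.0 kN/m
FS = R / T = 272.0 / 57.9 = 4.702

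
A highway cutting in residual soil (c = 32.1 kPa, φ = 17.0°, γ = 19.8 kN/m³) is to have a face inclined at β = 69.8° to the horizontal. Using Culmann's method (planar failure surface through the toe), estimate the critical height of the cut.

H_c = 14.72 m

Culmann's analysis gives the critical failure plane at α_cr = (β + φ)/2 = (69.8 + 17.0)/2 = 43.4°, and the critical height
H_c = (4c/γ) · sinβ cosφ / [1 − cos(β − φ)]
    = (4·32.1/19.8) · sin69.8°·cos17.0° / [1 − cos(52.8°)]
    = 6.485 · 0.9385·0.9563 / [1 − 0.6046]
    = 6.485 · 0.8975 / 0.3954
    = 14.72 m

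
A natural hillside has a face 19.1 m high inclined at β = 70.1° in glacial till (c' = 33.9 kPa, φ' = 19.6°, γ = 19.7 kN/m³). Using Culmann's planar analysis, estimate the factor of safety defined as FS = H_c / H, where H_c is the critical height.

H_c = (4c'/γ) · sinβ cosφ' / [1 − cos(β − φ')]
    = (4·33.9/19.7) · sin70.1°·cos19.6° / [1 − cos50.5°]
    = 6.883 · 0.8858 / 0.3639 = 16.75 m
FS = H_c / H = 16.75 / 19.1 = 0.877

FS = 0.88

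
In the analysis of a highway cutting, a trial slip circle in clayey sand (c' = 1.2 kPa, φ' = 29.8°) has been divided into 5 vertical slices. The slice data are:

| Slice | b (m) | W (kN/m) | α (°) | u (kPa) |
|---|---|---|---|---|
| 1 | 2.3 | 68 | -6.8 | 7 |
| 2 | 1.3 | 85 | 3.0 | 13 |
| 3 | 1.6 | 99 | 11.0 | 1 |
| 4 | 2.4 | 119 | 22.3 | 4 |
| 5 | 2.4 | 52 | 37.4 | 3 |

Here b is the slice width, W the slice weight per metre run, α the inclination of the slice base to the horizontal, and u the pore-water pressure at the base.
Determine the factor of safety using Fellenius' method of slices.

FS = 2.30

Ordinary method of slices: FS = Σ[c'·Δl_i + (W_i cosα_i − u_i·Δl_i)·tanφ'] / Σ W_i sinα_i, with Δl_i = b_i / cosα_i.
Slice 1: Δl = 2.3/cos(-6.8°) = 2.316 m; N'_1 = 68·cos(-6.8°) − 7·2.316 = 51.3; c'Δl = 2.78; W sinα = -8.1
Slice 2: Δl = 1.3/cos3.0° = 1.302 m; N'_2 = 85·cos3.0° − 13·1.302 = 68.0; c'Δl = 1.56; W sinα = 4.4
Slice 3: Δl = 1.6/cos11.0° = 1.630 m; N'_3 = 99·cos11.0° − 1·1.630 = 95.6; c'Δl = 1.96; W sinα = 18.9
Slice 4: Δl = 2.4/cos22.3° = 2.594 m; N'_4 = 119·cos22.3° − 4·2.594 = 99.7; c'Δl = 3.11; W sinα = 45.2
Slice 5: Δl = 2.4/cos37.4° = 3.021 m; N'_5 = 52·cos37.4° − 3·3.021 = 32.2; c'Δl = 3.63; W sinα = 31.6
Σc'Δl = 13.0 kN/m; ΣN' = 346.8 kN/m; ΣW sinα = 92.0 kN/m
Resisting = 13.0 + 346.8·tan29.8° = 13.0 + 198.6 = 211.6 kN/m
FS = 211.6 / 92.0 = 2.300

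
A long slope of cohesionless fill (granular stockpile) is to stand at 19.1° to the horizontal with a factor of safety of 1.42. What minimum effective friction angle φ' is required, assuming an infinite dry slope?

φ' = 26.2°

FS = tanφ'/tanβ ⇒ tanφ' = FS · tanβ = 1.42 · tan19.1° = 0.4917
φ' = arctan(0.4917) = 26.18°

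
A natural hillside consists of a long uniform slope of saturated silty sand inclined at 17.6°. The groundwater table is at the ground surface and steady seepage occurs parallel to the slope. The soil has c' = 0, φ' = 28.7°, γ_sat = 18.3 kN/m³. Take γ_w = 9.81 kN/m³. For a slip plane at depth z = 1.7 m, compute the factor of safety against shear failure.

With seepage parallel to the slope and the water table at the surface, the effective normal stress on the slip plane uses the buoyant unit weight γ' = γ_sat − γ_w while the driving shear stress uses γ_sat:
FS = [c' + γ' z cos²β tanφ'] / [γ_sat z sinβ cosβ]
(For c' = 0 this reduces to FS = (γ'/γ_sat)·tanφ'/tanβ.)
γ' = 18.3 − 9.81 = 8.49 kN/m³
Numerator = 0.0 + 8.49·1.7·cos²17.6°·tan28.7° = 0.0 + 8.49·1.7·0.9086·0.5475 = 7.179 kPa
Denominator = 18.3·1.7·sin17.6°·cos17.6° = 18.3·1.7·0.3024·0.9532 = 8.966 kPa
FS = 7.179 / 8.966 = 0.801

FS = 0.80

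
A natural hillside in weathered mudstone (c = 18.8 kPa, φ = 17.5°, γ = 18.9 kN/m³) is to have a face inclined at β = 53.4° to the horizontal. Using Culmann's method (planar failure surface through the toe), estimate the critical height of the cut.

H_c = 16.04 m

Culmann's analysis gives the critical failure plane at α_cr = (β + φ)/2 = (53.4 + 17.5)/2 = 35.5°, and the critical height
H_c = (4c/γ) · sinβ cosφ / [1 − cos(β − φ)]
    = (4·18.8/18.9) · sin53.4°·cos17.5° / [1 − cos(35.9°)]
    = 3.979 · 0.8028·0.9537 / [1 − 0.8100]
    = 3.979 · 0.7657 / 0.1900
    = 16.04 m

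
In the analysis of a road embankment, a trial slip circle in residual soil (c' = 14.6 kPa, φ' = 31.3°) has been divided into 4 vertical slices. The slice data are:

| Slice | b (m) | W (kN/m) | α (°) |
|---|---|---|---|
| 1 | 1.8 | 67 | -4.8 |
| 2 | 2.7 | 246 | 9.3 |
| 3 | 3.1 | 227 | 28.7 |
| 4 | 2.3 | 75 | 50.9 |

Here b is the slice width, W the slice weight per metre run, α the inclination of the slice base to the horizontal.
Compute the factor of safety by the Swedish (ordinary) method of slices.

Ordinary method of slices: FS = Σ[c'·Δl_i + (W_i cosα_i)·tanφ'] / Σ W_i sinα_i, with Δl_i = b_i / cosα_i.
Slice 1: Δl = 1.8/cos(-4.8°) = 1.806 m; N'_1 = 67·cos(-4.8°) = 66.8; c'Δl = 26.37; W sinα = -5.6
Slice 2: Δl = 2.7/cos9.3° = 2.736 m; N'_2 = 246·cos9.3° = 242.8; c'Δl = 39.95; W sinα = 39.8
Slice 3: Δl = 3.1/cos28.7° = 3.534 m; N'_3 = 227·cos28.7° = 199.1; c'Δl = 51.60; W sinα = 109.0
Slice 4: Δl = 2.3/cos50.9° = 3.647 m; N'_4 = 75·cos50.9° = 47.3; c'Δl = 53.24; W sinα = 58.2
Σc'Δl = 171.2 kN/m; ΣN' = 555.9 kN/m; ΣW sinα = 201.4 kN/m
Resisting = 171.2 + 555.9·tan31.3° = 171.2 + 338.0 = 509.2 kN/m
FS = 509.2 / 201.4 = 2.529

FS = 2.53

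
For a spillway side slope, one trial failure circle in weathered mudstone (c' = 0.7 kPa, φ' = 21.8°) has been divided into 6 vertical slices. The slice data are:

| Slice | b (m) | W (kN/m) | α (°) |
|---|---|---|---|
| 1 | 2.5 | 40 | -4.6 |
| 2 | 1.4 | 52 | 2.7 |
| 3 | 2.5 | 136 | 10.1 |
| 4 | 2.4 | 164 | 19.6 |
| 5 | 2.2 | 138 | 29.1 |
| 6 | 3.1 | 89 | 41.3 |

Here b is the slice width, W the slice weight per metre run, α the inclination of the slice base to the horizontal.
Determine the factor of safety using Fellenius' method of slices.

Ordinary method of slices: FS = Σ[c'·Δl_i + (W_i cosα_i)·tanφ'] / Σ W_i sinα_i, with Δl_i = b_i / cosα_i.
Slice 1: Δl = 2.5/cos(-4.6°) = 2.508 m; N'_1 = 40·cos(-4.6°) = 39.9; c'Δl = 1.76; W sinα = -3.2
Slice 2: Δl = 1.4/cos2.7° = 1.402 m; N'_2 = 52·cos2.7° = 51.9; c'Δl = 0.98; W sinα = 2.4
Slice 3: Δl = 2.5/cos10.1° = 2.539 m; N'_3 = 136·cos10.1° = 133.9; c'Δl = 1.78; W sinα = 23.8
Slice 4: Δl = 2.4/cos19.6° = 2.548 m; N'_4 = 164·cos19.6° = 154.5; c'Δl = 1.78; W sinα = 55.0
Slice 5: Δl = 2.2/cos29.1° = 2.518 m; N'_5 = 138·cos29.1° = 120.6; c'Δl = 1.76; W sinα = 67.1
Slice 6: Δl = 3.1/cos41.3° = 4.126 m; N'_6 = 89·cos41.3° = 66.9; c'Δl = 2.89; W sinα = 58.7
Σc'Δl = 10.9 kN/m; ΣN' = 567.6 kN/m; ΣW sinα = 204.0 kN/m
Resisting = 10.9 + 567.6·tan21.8° = 10.9 + 227.0 = 238.0 kN/m
FS = 238.0 / 204.0 = 1.167

FS = 1.17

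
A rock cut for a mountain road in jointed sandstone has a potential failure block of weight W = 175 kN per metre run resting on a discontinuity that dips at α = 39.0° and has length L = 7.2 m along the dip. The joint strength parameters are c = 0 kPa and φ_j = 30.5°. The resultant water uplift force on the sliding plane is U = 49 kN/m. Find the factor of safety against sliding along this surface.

FS = 0.47

Resolving the block weight along and normal to the plane and applying the Mohr–Coulomb strength on the joint:
N' = W cosα − U = 175·cos39.0° − 49 = 87.0 kN/m
Driving force T = W sinα = 175·sin39.0° = 110.1 kN/m
Resisting force R = c·L + N'·tanφ_j = 0·7.2 + 87.0·tan30.5° = 0.0 + 51.2 = 51.2 kN/m
FS = R / T = 51.2 / 110.1 = 0.465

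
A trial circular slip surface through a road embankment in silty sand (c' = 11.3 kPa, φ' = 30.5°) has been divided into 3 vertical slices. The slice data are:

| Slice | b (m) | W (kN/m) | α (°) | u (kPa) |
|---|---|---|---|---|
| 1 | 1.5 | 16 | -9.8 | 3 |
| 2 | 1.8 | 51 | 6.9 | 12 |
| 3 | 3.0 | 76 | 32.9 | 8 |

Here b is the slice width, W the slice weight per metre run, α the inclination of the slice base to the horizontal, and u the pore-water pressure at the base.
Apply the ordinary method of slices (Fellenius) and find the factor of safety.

FS = 2.74

Ordinary method of slices: FS = Σ[c'·Δl_i + (W_i cosα_i − u_i·Δl_i)·tanφ'] / Σ W_i sinα_i, with Δl_i = b_i / cosα_i.
Slice 1: Δl = 1.5/cos(-9.8°) = 1.522 m; N'_1 = 16·cos(-9.8°) − 3·1.522 = 11.2; c'Δl = 17.20; W sinα = -2.7
Slice 2: Δl = 1.8/cos6.9° = 1.813 m; N'_2 = 51·cos6.9° − 12·1.813 = 28.9; c'Δl = 20.49; W sinα = 6.1
Slice 3: Δl = 3.0/cos32.9° = 3.573 m; N'_3 = 76·cos32.9° − 8·3.573 = 35.2; c'Δl = 40.38; W sinα = 41.3
Σc'Δl = 78.1 kN/m; ΣN' = 75.3 kN/m; ΣW sinα = 44.7 kN/m
Resisting = 78.1 + 75.3·tan30.5° = 78.1 + 44.4 = 122.4 kN/m
FS = 122.4 / 44.7 = 2.740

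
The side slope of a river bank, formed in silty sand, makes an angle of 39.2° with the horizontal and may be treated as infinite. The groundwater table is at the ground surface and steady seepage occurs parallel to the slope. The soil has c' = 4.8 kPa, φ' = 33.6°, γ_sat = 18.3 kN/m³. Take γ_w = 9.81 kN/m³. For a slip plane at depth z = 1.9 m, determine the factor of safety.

With seepage parallel to the slope and the water table at the surface, the effective normal stress on the slip plane uses the buoyant unit weight γ' = γ_sat − γ_w while the driving shear stress uses γ_sat:
FS = [c' + γ' z cos²β tanφ'] / [γ_sat z sinβ cosβ]
γ' = 18.3 − 9.81 = 8.49 kN/m³
Numerator = 4.8 + 8.49·1.9·cos²39.2°·tan33.6° = 4.8 + 8.49·1.9·0.6005·0.6644 = 11.236 kPa
Denominator = 18.3·1.9·sin39.2°·cos39.2° = 18.3·1.9·0.6320·0.7749 = 17.030 kPa
FS = 11.236 / 17.030 = 0.660

FS = 0.66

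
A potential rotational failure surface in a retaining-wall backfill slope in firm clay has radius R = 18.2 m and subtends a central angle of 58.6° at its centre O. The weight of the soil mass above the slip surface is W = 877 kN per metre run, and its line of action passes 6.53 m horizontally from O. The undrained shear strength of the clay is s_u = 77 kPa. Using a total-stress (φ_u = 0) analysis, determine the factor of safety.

FS = 4.56

Taking moments about the centre O, the resisting moment is provided by the undrained shear strength acting along the arc:
Arc length L_a = R·θ = 18.2·(58.6°·π/180) = 18.2·1.0228 = 18.61 m
M_R = s_u·L_a·R = 77·18.61·18.2 = 26086.1 kN·m/m
M_D = W·d = 877·6.53 = 5726.8 kN·m/m
FS = M_R / M_D = 26086.1 / 5726.8 = 4.555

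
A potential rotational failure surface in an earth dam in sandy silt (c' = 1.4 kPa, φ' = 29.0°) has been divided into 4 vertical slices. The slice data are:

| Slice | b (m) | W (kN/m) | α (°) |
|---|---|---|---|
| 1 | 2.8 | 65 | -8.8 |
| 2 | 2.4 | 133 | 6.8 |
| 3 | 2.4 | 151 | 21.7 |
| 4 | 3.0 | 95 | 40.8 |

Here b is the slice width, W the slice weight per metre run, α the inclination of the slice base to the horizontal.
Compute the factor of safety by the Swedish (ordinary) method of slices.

FS = 1.96

Ordinary method of slices: FS = Σ[c'·Δl_i + (W_i cosα_i)·tanφ'] / Σ W_i sinα_i, with Δl_i = b_i / cosα_i.
Slice 1: Δl = 2.8/cos(-8.8°) = 2.833 m; N'_1 = 65·cos(-8.8°) = 64.2; c'Δl = 3.97; W sinα = -9.9
Slice 2: Δl = 2.4/cos6.8° = 2.417 m; N'_2 = 133·cos6.8° = 132.1; c'Δl = 3.38; W sinα = 15.7
Slice 3: Δl = 2.4/cos21.7° = 2.583 m; N'_3 = 151·cos21.7° = 140.3; c'Δl = 3.62; W sinα = 55.8
Slice 4: Δl = 3.0/cos40.8° = 3.963 m; N'_4 = 95·cos40.8° = 71.9; c'Δl = 5.55; W sinα = 62.1
Σc'Δl = 16.5 kN/m; ΣN' = 408.5 kN/m; ΣW sinα = 123.7 kN/m
Resisting = 16.5 + 408.5·tan29.0° = 16.5 + 226.4 = 243.0 kN/m
FS = 243.0 / 123.7 = 1.964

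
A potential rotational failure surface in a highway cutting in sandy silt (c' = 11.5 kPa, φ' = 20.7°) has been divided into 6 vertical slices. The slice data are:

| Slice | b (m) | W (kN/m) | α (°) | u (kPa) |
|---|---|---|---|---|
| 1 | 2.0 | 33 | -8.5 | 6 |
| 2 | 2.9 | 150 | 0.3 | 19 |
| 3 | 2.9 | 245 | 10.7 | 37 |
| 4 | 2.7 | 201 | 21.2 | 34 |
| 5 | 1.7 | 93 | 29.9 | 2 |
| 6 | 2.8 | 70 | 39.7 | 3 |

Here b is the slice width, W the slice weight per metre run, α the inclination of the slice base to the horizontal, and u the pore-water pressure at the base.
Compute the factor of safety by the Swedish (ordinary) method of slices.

Ordinary method of slices: FS = Σ[c'·Δl_i + (W_i cosα_i − u_i·Δl_i)·tanφ'] / Σ W_i sinα_i, with Δl_i = b_i / cosα_i.
Slice 1: Δl = 2.0/cos(-8.5°) = 2.022 m; N'_1 = 33·cos(-8.5°) − 6·2.022 = 20.5; c'Δl = 23.26; W sinα = -4.9
Slice 2: Δl = 2.9/cos0.3° = 2.900 m; N'_2 = 150·cos0.3° − 19·2.900 = 94.9; c'Δl = 33.35; W sinα = 0.8
Slice 3: Δl = 2.9/cos10.7° = 2.951 m; N'_3 = 245·cos10.7° − 37·2.951 = 131.5; c'Δl = 33.94; W sinα = 45.5
Slice 4: Δl = 2.7/cos21.2° = 2.896 m; N'_4 = 201·cos21.2° − 34·2.896 = 88.9; c'Δl = 33.30; W sinα = 72.7
Slice 5: Δl = 1.7/cos29.9° = 1.961 m; N'_5 = 93·cos29.9° − 2·1.961 = 76.7; c'Δl = 22.55; W sinα = 46.4
Slice 6: Δl = 2.8/cos39.7° = 3.639 m; N'_6 = 70·cos39.7° − 3·3.639 = 42.9; c'Δl = 41.85; W sinα = 44.7
Σc'Δl = 188.3 kN/m; ΣN' = 455.5 kN/m; ΣW sinα = 205.2 kN/m
Resisting = 188.3 + 455.5·tan20.7° = 188.3 + 172.1 = 360.4 kN/m
FS = 360.4 / 205.2 = 1.757

FS = 1.76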